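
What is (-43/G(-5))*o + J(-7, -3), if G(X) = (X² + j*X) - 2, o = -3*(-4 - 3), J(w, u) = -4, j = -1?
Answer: -145/4 ≈ -36.250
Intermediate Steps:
o = 21 (o = -3*(-7) = 21)
G(X) = -2 + X² - X (G(X) = (X² - X) - 2 = -2 + X² - X)
(-43/G(-5))*o + J(-7, -3) = -43/(-2 + (-5)² - 1*(-5))*21 - 4 = -43/(-2 + 25 + 5)*21 - 4 = -43/28*21 - 4 = -129/4 - 4 = -145/4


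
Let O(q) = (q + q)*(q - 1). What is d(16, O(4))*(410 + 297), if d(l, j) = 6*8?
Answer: 33936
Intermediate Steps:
O(q) = 2*q*(-1 + q) (O(q) = (2*q)*(-1 + q) = 2*q*(-1 + q))
d(l, j) = 48
d(16, O(4))*(410 + 297) = 48*(410 + 297) = 48*707 = 33936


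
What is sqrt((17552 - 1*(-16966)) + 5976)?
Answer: sqrt(40494) ≈ 201.23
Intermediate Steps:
sqrt((17552 - 1*(-16966)) + 5976) = sqrt((17552 + 16966) + 5976) = sqrt(34518 + 5976) = sqrt(40494)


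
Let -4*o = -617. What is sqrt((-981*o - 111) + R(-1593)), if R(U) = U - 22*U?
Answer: I*sqrt(471909)/2 ≈ 343.48*I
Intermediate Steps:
o = 617/4 (o = -1/4*(-617) = 617/4 ≈ 154.25)
R(U) = -21*U
sqrt((-981*o - 111) + R(-1593)) = sqrt((-981*617/4 - 111) - 21*(-1593)) = sqrt((-605277/4 - 111) + 33453) = sqrt(-605721/4 + 33453) = sqrt(-471909/4) = I*sqrt(471909)/2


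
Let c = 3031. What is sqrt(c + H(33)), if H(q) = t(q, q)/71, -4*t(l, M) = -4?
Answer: sqrt(15279342)/71 ≈ 55.055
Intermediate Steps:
t(l, M) = 1 (t(l, M) = -1/4*(-4) = 1)
H(q) = 1/71
sqrt(c + H(33)) = sqrt(3031 + 1/71) = sqrt(215202/71) = sqrt(15279342)/71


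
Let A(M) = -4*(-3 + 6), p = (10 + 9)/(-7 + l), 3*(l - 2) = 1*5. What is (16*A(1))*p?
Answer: 5472/5 ≈ 1094.4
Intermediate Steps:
l = 11/3 (l = 2 + (1*5)/3 = 2 + (1/3)*5 = 2 + 5/3 = 11/3 ≈ 3.6667)
p = -57/10 (p = (10 + 9)/(-7 + 11/3) = 19/(-10/3) = 19*(-3/10) = -57/10 ≈ -5.7000)
A(M) = -12 (A(M) = -4*3 = -12)
(16*A(1))*p = (16*(-12))*(-57/10) = -192*(-57/10) = 5472/5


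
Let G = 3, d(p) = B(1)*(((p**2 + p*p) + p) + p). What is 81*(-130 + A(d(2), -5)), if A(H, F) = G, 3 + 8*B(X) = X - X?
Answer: -10287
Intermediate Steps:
B(X) = -3/8 (B(X) = -3/8 + (X - X)/8 = -3/8 + (1/8)*0 = -3/8 + 0 = -3/8)
d(p) = -3*p/4 - 3*p**2/4 (d(p) = -3*(((p**2 + p*p) + p) + p)/8 = -3*(((p**2 + p**2) + p) + p)/8 = -3*((2*p**2 + p) + p)/8 = -3*((p + 2*p**2) + p)/8 = -3*(2*p + 2*p**2)/8 = -3*p/4 - 3*p**2/4)
A(H, F) = 3
81*(-130 + A(d(2), -5)) = 81*(-130 + 3) = 81*(-127) = -10287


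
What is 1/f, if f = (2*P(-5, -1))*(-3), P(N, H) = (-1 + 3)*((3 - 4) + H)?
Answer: 1/24 ≈ 0.041667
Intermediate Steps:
P(N, H) = -2 + 2*H (P(N, H) = 2*(-1 + H) = -2 + 2*H)
f = 24 (f = (2*(-2 + 2*(-1)))*(-3) = (2*(-2 - 2))*(-3) = (2*(-4))*(-3) = -8*(-3) = 24)
1/f = 1/24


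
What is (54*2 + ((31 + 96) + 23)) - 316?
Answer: -58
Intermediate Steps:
(54*2 + ((31 + 96) + 23)) - 316 = (108 + (127 + 23)) - 316 = (108 + 150) - 316 = 258 - 316 = -58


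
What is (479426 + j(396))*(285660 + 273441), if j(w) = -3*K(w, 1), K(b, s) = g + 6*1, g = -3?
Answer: 268042524117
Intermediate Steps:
K(b, s) = 3 (K(b, s) = -3 + 6*1 = -3 + 6 = 3)
j(w) = -9 (j(w) = -3*3 = -9)
(479426 + j(396))*(285660 + 273441) = (479426 - 9)*(285660 + 273441) = 479417*559101 = 268042524117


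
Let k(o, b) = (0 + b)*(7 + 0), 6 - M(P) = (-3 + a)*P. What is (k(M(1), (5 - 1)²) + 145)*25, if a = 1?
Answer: 6425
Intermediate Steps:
M(P) = 6 + 2*P (M(P) = 6 - (-3 + 1)*P = 6 - (-2)*P = 6 + 2*P)
k(o, b) = 7*b (k(o, b) = b*7 = 7*b)
(k(M(1), (5 - 1)²) + 145)*25 = (7*(5 - 1)² + 145)*25 = (7*4² + 145)*25 = (7*16 + 145)*25 = (112 + 145)*25 = 257*25 = 6425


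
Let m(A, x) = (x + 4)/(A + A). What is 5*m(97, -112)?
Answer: -270/97 ≈ -2.7835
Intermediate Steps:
m(A, x) = (4 + x)/(2*A) (m(A, x) = (4 + x)/((2*A)) = (4 + x)*(1/(2*A)) = (4 + x)/(2*A))
5*m(97, -112) = 5*((½)*(4 - 112)/97) = 5*((½)*(1/97)*(-108)) = 5*(-54/97) = -270/97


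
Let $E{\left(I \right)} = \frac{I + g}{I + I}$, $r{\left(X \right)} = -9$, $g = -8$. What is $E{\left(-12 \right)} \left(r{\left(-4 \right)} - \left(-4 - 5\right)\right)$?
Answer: $0$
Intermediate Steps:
$E{\left(I \right)} = \frac{-8 + I}{2 I}$ ($E{\left(I \right)} = \frac{I - 8}{I + I} = \frac{-8 + I}{2 I}$)
$E{\left(-12 \right)} \left(r{\left(-4 \right)} - \left(-4 - 5\right)\right) = \frac{-8 - 12}{2 \left(-12\right)} \left(-9 - \left(-4 - 5\right)\right) = \frac{1}{2} \left(- \frac{1}{12}\right) \left(-20\right) \left(-9 - -9\right) = \frac{5 \left(-9 + 9\right)}{6} = \frac{5}{6} \cdot 0 = 0$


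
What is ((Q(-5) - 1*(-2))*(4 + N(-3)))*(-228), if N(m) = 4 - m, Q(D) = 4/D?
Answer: -15048/5 ≈ -3009.6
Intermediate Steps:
((Q(-5) - 1*(-2))*(4 + N(-3)))*(-228) = ((4/(-5) - 1*(-2))*(4 + (4 - 1*(-3))))*(-228) = ((4*(-1/5) + 2)*(4 + (4 + 3)))*(-228) = ((-4/5 + 2)*(4 + 7))*(-228) = ((6/5)*11)*(-228) = (66/5)*(-228) = -15048/5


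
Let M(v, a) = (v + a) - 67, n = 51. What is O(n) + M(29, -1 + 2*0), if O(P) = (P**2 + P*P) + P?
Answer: 5214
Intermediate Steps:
O(P) = P + 2*P**2 (O(P) = (P**2 + P**2) + P = 2*P**2 + P = P + 2*P**2)
M(v, a) = -67 + a + v (M(v, a) = (a + v) - 67 = -67 + a + v)
O(n) + M(29, -1 + 2*0) = 51*(1 + 2*51) + (-67 + (-1 + 2*0) + 29) = 51*(1 + 102) + (-67 + (-1 + 0) + 29) = 51*103 + (-67 - 1 + 29) = 5253 - 39 = 5214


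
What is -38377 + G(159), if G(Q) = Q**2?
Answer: -13096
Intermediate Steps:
-38377 + G(159) = -38377 + 159**2 = -38377 + 25281 = -13096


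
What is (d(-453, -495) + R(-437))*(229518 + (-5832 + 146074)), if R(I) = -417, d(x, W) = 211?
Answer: -76170560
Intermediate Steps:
(d(-453, -495) + R(-437))*(229518 + (-5832 + 146074)) = (211 - 417)*(229518 + (-5832 + 146074)) = -206*(229518 + 140242) = -206*369760 = -76170560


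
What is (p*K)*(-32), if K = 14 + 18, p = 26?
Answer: -26624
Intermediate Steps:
K = 32
(p*K)*(-32) = (26*32)*(-32) = 832*(-32) = -26624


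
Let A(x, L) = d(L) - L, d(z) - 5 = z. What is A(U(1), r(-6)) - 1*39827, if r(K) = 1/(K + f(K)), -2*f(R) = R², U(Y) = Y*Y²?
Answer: -39822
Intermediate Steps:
d(z) = 5 + z
U(Y) = Y³
f(R) = -R²/2
r(K) = 1/(K - K²/2)
A(x, L) = 5 (A(x, L) = (5 + L) - L = 5)
A(U(1), r(-6)) - 1*39827 = 5 - 1*39827 = 5 - 39827 = -39822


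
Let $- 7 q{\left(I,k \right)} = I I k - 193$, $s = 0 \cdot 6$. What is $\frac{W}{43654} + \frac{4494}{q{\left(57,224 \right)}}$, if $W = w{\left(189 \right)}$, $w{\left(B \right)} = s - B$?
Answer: $- \frac{1510780719}{31761908282} \approx -0.047566$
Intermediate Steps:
$s = 0$
$w{\left(B \right)} = - B$ ($w{\left(B \right)} = 0 - B = - B$)
$W = -189$ ($W = \left(-1\right) 189 = -189$)
$q{\left(I,k \right)} = \frac{193}{7} - \frac{k I^{2}}{7}$ ($q{\left(I,k \right)} = - \frac{I I k - 193}{7} = - \frac{I^{2} k - 193}{7} = - \frac{k I^{2} - 193}{7} = - \frac{-193 + k I^{2}}{7} = \frac{193}{7} - \frac{k I^{2}}{7}$)
$\frac{W}{43654} + \frac{4494}{q{\left(57,224 \right)}} = - \frac{189}{43654} + \frac{4494}{\frac{193}{7} - 32 \cdot 57^{2}} = \left(-189\right) \frac{1}{43654} + \frac{4494}{\frac{193}{7} - 32 \cdot 3249} = - \frac{189}{43654} + \frac{4494}{\frac{193}{7} - 103968} = - \frac{189}{43654} + \frac{4494}{- \frac{727583}{7}} = - \frac{189}{43654} + 4494 \left(- \frac{7}{727583}\right) = - \frac{189}{43654} - \frac{31458}{727583} = - \frac{1510780719}{31761908282}$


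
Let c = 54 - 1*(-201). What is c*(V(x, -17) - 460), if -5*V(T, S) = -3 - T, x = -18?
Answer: -118065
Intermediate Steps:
V(T, S) = 3/5 + T/5 (V(T, S) = -(-3 - T)/5 = 3/5 + T/5)
c = 255 (c = 54 + 201 = 255)
c*(V(x, -17) - 460) = 255*((3/5 + (1/5)*(-18)) - 460) = 255*((3/5 - 18/5) - 460) = 255*(-3 - 460) = 255*(-463) = -118065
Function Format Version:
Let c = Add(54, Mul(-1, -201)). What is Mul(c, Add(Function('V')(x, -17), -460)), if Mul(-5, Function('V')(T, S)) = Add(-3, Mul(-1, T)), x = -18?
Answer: -118065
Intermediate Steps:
Function('V')(T, S) = Add(Rational(3, 5), Mul(Rational(1, 5), T)) (Function('V')(T, S) = Mul(Rational(-1, 5), Add(-3, Mul(-1, T))) = Add(Rational(3, 5), Mul(Rational(1, 5), T)))
c = 255 (c = Add(54, 201) = 255)
Mul(c, Add(Function('V')(x, -17), -460)) = Mul(255, Add(Add(Rational(3, 5), Mul(Rational(1, 5), -18)), -460)) = Mul(255, Add(Add(Rational(3, 5), Rational(-18, 5)), -460)) = Mul(255, Add(-3, -460)) = Mul(255, -463) = -118065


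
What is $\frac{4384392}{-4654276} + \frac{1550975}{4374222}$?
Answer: $- \frac{2989909555981}{5089709118318} \approx -0.58744$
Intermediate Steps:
$\frac{4384392}{-4654276} + \frac{1550975}{4374222} = 4384392 \left(- \frac{1}{4654276}\right) + 1550975 \cdot \frac{1}{4374222} = - \frac{1096098}{1163569} + \frac{1550975}{4374222} = - \frac{2989909555981}{5089709118318}$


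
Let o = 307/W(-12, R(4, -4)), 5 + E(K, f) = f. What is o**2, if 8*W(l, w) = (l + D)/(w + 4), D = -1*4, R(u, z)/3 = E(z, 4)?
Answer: 94249/4 ≈ 23562.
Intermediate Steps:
E(K, f) = -5 + f
R(u, z) = -3 (R(u, z) = 3*(-5 + 4) = 3*(-1) = -3)
D = -4
W(l, w) = (-4 + l)/(8*(4 + w)) (W(l, w) = ((l - 4)/(w + 4))/8 = ((-4 + l)/(4 + w))/8 = (-4 + l)/(8*(4 + w)))
o = -307/2 (o = 307/(((-4 - 12)/(8*(4 - 3)))) = 307/(((1/8)*(-16)/1)) = 307/(((1/8)*1*(-16))) = 307/(-2) = 307*(-1/2) = -307/2 ≈ -153.50)
o**2 = (-307/2)**2 = 94249/4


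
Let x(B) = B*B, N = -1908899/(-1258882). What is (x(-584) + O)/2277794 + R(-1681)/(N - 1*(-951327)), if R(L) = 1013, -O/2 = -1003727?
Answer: 1407752311548801817/1363954829445939761 ≈ 1.0321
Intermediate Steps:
O = 2007454 (O = -2*(-1003727) = 2007454)
N = 1908899/1258882 (N = -1908899*(-1/1258882) = 1908899/1258882 ≈ 1.5163)
x(B) = B²
(x(-584) + O)/2277794 + R(-1681)/(N - 1*(-951327)) = ((-584)² + 2007454)/2277794 + 1013/(1908899/1258882 - 1*(-951327)) = (341056 + 2007454)*(1/2277794) + 1013/(1908899/1258882 + 951327) = 2348510*(1/2277794) + 1013/(1197610345313/1258882) = 1174255/1138897 + 1013*(1258882/1197610345313) = 1174255/1138897 + 1275247466/1197610345313 = 1407752311548801817/1363954829445939761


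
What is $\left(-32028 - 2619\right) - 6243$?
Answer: $-40890$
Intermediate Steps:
$\left(-32028 - 2619\right) - 6243 = -34647 - 6243 = -40890$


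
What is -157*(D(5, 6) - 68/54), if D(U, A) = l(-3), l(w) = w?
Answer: 18055/27 ≈ 668.70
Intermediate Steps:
D(U, A) = -3
-157*(D(5, 6) - 68/54) = -157*(-3 - 68/54) = -157*(-3 - 1*34/27) = -157*(-3 - 34/27) = -157*(-115/27) = 18055/27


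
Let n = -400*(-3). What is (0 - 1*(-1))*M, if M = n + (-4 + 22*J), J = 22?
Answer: 1680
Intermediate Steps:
n = 1200
M = 1680 (M = 1200 + (-4 + 22*22) = 1200 + (-4 + 484) = 1200 + 480 = 1680)
(0 - 1*(-1))*M = (0 - 1*(-1))*1680 = (0 + 1)*1680 = 1*1680 = 1680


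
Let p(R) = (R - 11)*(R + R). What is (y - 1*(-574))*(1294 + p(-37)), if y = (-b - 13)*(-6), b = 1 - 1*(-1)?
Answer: 3217744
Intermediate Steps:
b = 2 (b = 1 + 1 = 2)
y = 90 (y = (-1*2 - 13)*(-6) = (-2 - 13)*(-6) = -15*(-6) = 90)
p(R) = 2*R*(-11 + R) (p(R) = (-11 + R)*(2*R) = 2*R*(-11 + R))
(y - 1*(-574))*(1294 + p(-37)) = (90 - 1*(-574))*(1294 + 2*(-37)*(-11 - 37)) = (90 + 574)*(1294 + 2*(-37)*(-48)) = 664*(1294 + 3552) = 664*4846 = 3217744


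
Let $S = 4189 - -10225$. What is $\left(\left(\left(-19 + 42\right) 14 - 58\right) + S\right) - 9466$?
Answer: $5212$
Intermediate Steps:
$S = 14414$ ($S = 4189 + 10225 = 14414$)
$\left(\left(\left(-19 + 42\right) 14 - 58\right) + S\right) - 9466 = \left(\left(\left(-19 + 42\right) 14 - 58\right) + 14414\right) - 9466 = \left(\left(23 \cdot 14 - 58\right) + 14414\right) - 9466 = \left(\left(322 - 58\right) + 14414\right) - 9466 = \left(264 + 14414\right) - 9466 = 14678 - 9466 = 5212$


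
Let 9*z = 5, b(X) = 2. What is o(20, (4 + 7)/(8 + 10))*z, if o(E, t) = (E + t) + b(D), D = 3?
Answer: 2035/162 ≈ 12.562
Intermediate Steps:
z = 5/9 (z = (⅑)*5 = 5/9 ≈ 0.55556)
o(E, t) = 2 + E + t (o(E, t) = (E + t) + 2 = 2 + E + t)
o(20, (4 + 7)/(8 + 10))*z = (2 + 20 + (4 + 7)/(8 + 10))*(5/9) = (2 + 20 + 11/18)*(5/9) = (407/18)*(5/9) = 2035/162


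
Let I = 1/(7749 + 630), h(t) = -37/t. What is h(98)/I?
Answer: -6327/2 ≈ -3163.5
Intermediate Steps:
I = 1/8379 ≈ 0.00011935
h(98)/I = (-37/98)/(1/8379) = -37*1/98*8379 = -37/98*8379 = -6327/2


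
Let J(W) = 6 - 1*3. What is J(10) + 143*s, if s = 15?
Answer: 2148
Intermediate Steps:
J(W) = 3 (J(W) = 6 - 3 = 3)
J(10) + 143*s = 3 + 143*15 = 3 + 2145 = 2148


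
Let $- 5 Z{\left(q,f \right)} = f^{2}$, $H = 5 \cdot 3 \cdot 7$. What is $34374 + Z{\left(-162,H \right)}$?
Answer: $32169$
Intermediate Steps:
$H = 105$ ($H = 15 \cdot 7 = 105$)
$Z{\left(q,f \right)} = - \frac{f^{2}}{5}$
$34374 + Z{\left(-162,H \right)} = 34374 - \frac{105^{2}}{5} = 34374 - 2205 = 32169$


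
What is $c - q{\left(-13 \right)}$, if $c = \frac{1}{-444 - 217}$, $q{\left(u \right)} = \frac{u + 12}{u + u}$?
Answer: $- \frac{687}{17186} \approx -0.039974$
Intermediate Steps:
$q{\left(u \right)} = \frac{12 + u}{2 u}$
$c = - \frac{1}{661}$ ($c = \frac{1}{-661} = - \frac{1}{661} \approx -0.0015129$)
$c - q{\left(-13 \right)} = - \frac{1}{661} - \frac{12 - 13}{2 \left(-13\right)} = - \frac{1}{661} - \frac{1}{2} \left(- \frac{1}{13}\right) \left(-1\right) = - \frac{1}{661} - \frac{1}{26} = - \frac{687}{17186}$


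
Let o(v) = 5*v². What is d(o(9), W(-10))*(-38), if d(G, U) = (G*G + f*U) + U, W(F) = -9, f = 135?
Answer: -6186438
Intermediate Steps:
d(G, U) = G² + 136*U (d(G, U) = (G*G + 135*U) + U = (G² + 135*U) + U = G² + 136*U)
d(o(9), W(-10))*(-38) = ((5*9²)² + 136*(-9))*(-38) = ((5*81)² - 1224)*(-38) = (405² - 1224)*(-38) = (164025 - 1224)*(-38) = 162801*(-38) = -6186438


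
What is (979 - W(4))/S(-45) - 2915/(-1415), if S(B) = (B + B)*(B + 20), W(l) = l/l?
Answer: 264754/106125 ≈ 2.4947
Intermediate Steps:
W(l) = 1
S(B) = 2*B*(20 + B) (S(B) = (2*B)*(20 + B) = 2*B*(20 + B))
(979 - W(4))/S(-45) - 2915/(-1415) = (979 - 1*1)/((2*(-45)*(20 - 45))) - 2915/(-1415) = (979 - 1)/((2*(-45)*(-25))) - 2915*(-1/1415) = 978/2250 + 583/283 = 978*(1/2250) + 583/283 = 163/375 + 583/283 = 264754/106125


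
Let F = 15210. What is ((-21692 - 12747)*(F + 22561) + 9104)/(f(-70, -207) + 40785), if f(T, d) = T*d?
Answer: -86719091/3685 ≈ -23533.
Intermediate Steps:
((-21692 - 12747)*(F + 22561) + 9104)/(f(-70, -207) + 40785) = ((-21692 - 12747)*(15210 + 22561) + 9104)/(-70*(-207) + 40785) = (-34439*37771 + 9104)/(14490 + 40785) = (-1300795469 + 9104)/55275 = -1300786365*1/55275 = -86719091/3685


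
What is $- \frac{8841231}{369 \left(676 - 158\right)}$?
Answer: $- \frac{140337}{3034} \approx -46.255$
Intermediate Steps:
$- \frac{8841231}{369 \left(676 - 158\right)} = - \frac{8841231}{369 \cdot 518} = - \frac{8841231}{191142} = \left(-8841231\right) \frac{1}{191142} = - \frac{140337}{3034}$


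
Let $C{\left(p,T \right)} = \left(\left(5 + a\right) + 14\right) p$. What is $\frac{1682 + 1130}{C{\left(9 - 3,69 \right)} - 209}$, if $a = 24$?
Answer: $\frac{2812}{49} \approx 57.388$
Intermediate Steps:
$C{\left(p,T \right)} = 43 p$ ($C{\left(p,T \right)} = \left(\left(5 + 24\right) + 14\right) p = \left(29 + 14\right) p = 43 p$)
$\frac{1682 + 1130}{C{\left(9 - 3,69 \right)} - 209} = \frac{1682 + 1130}{43 \left(9 - 3\right) - 209} = \frac{2812}{43 \cdot 6 - 209} = \frac{2812}{258 - 209} = \frac{2812}{49}$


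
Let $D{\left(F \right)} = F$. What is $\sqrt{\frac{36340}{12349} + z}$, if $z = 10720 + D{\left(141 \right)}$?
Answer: $\frac{\sqrt{1656727379321}}{12349} \approx 104.23$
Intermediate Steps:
$z = 10861$ ($z = 10720 + 141 = 10861$)
$\sqrt{\frac{36340}{12349} + z} = \sqrt{\frac{36340}{12349} + 10861} = \sqrt{\frac{134158829}{12349}} = \frac{\sqrt{1656727379321}}{12349}$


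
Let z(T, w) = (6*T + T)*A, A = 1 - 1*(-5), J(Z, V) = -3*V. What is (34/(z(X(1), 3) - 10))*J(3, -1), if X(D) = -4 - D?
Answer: -51/110 ≈ -0.46364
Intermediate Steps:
A = 6 (A = 1 + 5 = 6)
z(T, w) = 42*T (z(T, w) = (6*T + T)*6 = (7*T)*6 = 42*T)
(34/(z(X(1), 3) - 10))*J(3, -1) = (34/(42*(-4 - 1*1) - 10))*(-3*(-1)) = (34/(42*(-4 - 1) - 10))*3 = (34/(42*(-5) - 10))*3 = (34/(-210 - 10))*3 = (34/(-220))*3 = -1/220*34*3 = -17/110*3 = -51/110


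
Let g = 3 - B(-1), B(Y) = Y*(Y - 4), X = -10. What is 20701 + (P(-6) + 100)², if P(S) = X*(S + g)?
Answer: 53101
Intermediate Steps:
B(Y) = Y*(-4 + Y)
g = -2 (g = 3 - (-1)*(-4 - 1) = 3 - (-1)*(-5) = 3 - 1*5 = 3 - 5 = -2)
P(S) = 20 - 10*S (P(S) = -10*(S - 2) = -10*(-2 + S) = 20 - 10*S)
20701 + (P(-6) + 100)² = 20701 + ((20 - 10*(-6)) + 100)² = 20701 + ((20 + 60) + 100)² = 20701 + (80 + 100)² = 20701 + 180² = 20701 + 32400 = 53101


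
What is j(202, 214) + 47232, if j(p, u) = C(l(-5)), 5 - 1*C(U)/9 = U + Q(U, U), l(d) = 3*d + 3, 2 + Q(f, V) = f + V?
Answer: 47619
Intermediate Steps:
Q(f, V) = -2 + V + f (Q(f, V) = -2 + (f + V) = -2 + (V + f) = -2 + V + f)
l(d) = 3 + 3*d
C(U) = 63 - 27*U (C(U) = 45 - 9*(U + (-2 + U + U)) = 45 - 9*(U + (-2 + 2*U)) = 45 - 9*(-2 + 3*U) = 45 + (18 - 27*U) = 63 - 27*U)
j(p, u) = 387 (j(p, u) = 63 - 27*(3 + 3*(-5)) = 63 - 27*(3 - 15) = 63 - 27*(-12) = 63 + 324 = 387)
j(202, 214) + 47232 = 387 + 47232 = 47619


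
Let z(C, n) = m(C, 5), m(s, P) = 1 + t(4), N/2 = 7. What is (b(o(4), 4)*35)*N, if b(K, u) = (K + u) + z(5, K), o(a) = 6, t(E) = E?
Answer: 7350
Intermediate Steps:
N = 14 (N = 2*7 = 14)
m(s, P) = 5 (m(s, P) = 1 + 4 = 5)
z(C, n) = 5
b(K, u) = 5 + K + u (b(K, u) = (K + u) + 5 = 5 + K + u)
(b(o(4), 4)*35)*N = ((5 + 6 + 4)*35)*14 = (15*35)*14 = 525*14 = 7350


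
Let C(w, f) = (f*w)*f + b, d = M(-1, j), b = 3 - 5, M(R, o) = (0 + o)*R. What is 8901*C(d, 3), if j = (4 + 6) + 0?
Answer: -818892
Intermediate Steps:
j = 10 (j = 10 + 0 = 10)
M(R, o) = R*o (M(R, o) = o*R = R*o)
b = -2
d = -10 (d = -1*10 = -10)
C(w, f) = -2 + w*f² (C(w, f) = (f*w)*f - 2 = w*f² - 2 = -2 + w*f²)
8901*C(d, 3) = 8901*(-2 - 10*3²) = 8901*(-2 - 10*9) = 8901*(-2 - 90) = 8901*(-92) = -818892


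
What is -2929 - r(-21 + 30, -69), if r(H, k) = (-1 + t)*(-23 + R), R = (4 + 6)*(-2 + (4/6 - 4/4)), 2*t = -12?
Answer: -9760/3 ≈ -3253.3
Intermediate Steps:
t = -6 (t = (½)*(-12) = -6)
R = -70/3 (R = 10*(-2 + (4*(⅙) - 4*¼)) = 10*(-2 + (⅔ - 1)) = 10*(-2 - ⅓) = 10*(-7/3) = -70/3 ≈ -23.333)
r(H, k) = 973/3 (r(H, k) = (-1 - 6)*(-23 - 70/3) = -7*(-139/3) = 973/3)
-2929 - r(-21 + 30, -69) = -2929 - 1*973/3 = -2929 - 973/3 = -9760/3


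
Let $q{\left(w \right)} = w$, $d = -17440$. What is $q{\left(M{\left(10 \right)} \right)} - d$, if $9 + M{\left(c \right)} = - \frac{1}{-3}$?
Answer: $\frac{52294}{3} \approx 17431.0$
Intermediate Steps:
$M{\left(c \right)} = - \frac{26}{3}$ ($M{\left(c \right)} = -9 - \frac{1}{-3} = -9 - - \frac{1}{3} = -9 + \frac{1}{3} = - \frac{26}{3}$)
$q{\left(M{\left(10 \right)} \right)} - d = - \frac{26}{3} - -17440 = - \frac{26}{3} + 17440 = \frac{52294}{3}$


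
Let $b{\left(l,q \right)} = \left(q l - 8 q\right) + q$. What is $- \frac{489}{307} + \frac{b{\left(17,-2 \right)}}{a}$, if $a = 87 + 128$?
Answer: $- \frac{22255}{13201} \approx -1.6859$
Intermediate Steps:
$b{\left(l,q \right)} = - 7 q + l q$ ($b{\left(l,q \right)} = \left(l q - 8 q\right) + q = \left(- 8 q + l q\right) + q = - 7 q + l q$)
$a = 215$
$- \frac{489}{307} + \frac{b{\left(17,-2 \right)}}{a} = - \frac{489}{307} + \frac{\left(-2\right) \left(-7 + 17\right)}{215} = \left(-489\right) \frac{1}{307} + \left(-2\right) 10 \cdot \frac{1}{215} = - \frac{489}{307} - \frac{4}{43} = - \frac{22255}{13201}$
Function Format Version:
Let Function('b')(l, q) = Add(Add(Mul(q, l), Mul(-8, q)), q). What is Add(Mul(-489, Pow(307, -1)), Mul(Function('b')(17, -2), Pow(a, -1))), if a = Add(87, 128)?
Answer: Rational(-22255, 13201) ≈ -1.6859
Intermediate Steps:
Function('b')(l, q) = Add(Mul(-7, q), Mul(l, q)) (Function('b')(l, q) = Add(Add(Mul(l, q), Mul(-8, q)), q) = Add(Add(Mul(-8, q), Mul(l, q)), q) = Add(Mul(-7, q), Mul(l, q)))
a = 215
Add(Mul(-489, Pow(307, -1)), Mul(Function('b')(17, -2), Pow(a, -1))) = Add(Mul(-489, Pow(307, -1)), Mul(Mul(-2, Add(-7, 17)), Pow(215, -1))) = Add(Mul(-489, Rational(1, 307)), Mul(Mul(-2, 10), Rational(1, 215))) = Add(Rational(-489, 307), Mul(-20, Rational(1, 215))) = Add(Rational(-489, 307), Rational(-4, 43)) = Rational(-22255, 13201)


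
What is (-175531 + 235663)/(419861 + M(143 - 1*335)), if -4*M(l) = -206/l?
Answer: 23090688/161226521 ≈ 0.14322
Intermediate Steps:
M(l) = 103/(2*l) (M(l) = -(-103)/(2*l) = 103/(2*l))
(-175531 + 235663)/(419861 + M(143 - 1*335)) = (-175531 + 235663)/(419861 + 103/(2*(143 - 1*335))) = 60132/(419861 + 103/(2*(143 - 335))) = 60132/(419861 + (103/2)/(-192)) = 60132/(419861 + (103/2)*(-1/192)) = 60132/(419861 - 103/384) = 60132/(161226521/384) = 60132*(384/161226521) = 23090688/161226521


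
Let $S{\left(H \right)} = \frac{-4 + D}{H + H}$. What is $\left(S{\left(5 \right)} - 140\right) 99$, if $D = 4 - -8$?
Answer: $- \frac{68904}{5} \approx -13781.0$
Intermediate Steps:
$D = 12$ ($D = 4 + 8 = 12$)
$S{\left(H \right)} = \frac{4}{H}$ ($S{\left(H \right)} = \frac{-4 + 12}{H + H} = \frac{8}{2 H} = 8 \frac{1}{2 H} = \frac{4}{H}$)
$\left(S{\left(5 \right)} - 140\right) 99 = \left(\frac{4}{5} - 140\right) 99 = \left(- \frac{696}{5}\right) 99 = - \frac{68904}{5}$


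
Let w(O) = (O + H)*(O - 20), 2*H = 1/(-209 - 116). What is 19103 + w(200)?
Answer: 3581677/65 ≈ 55103.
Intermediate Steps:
H = -1/650 (H = 1/(2*(-209 - 116)) = (1/2)/(-325) = (1/2)*(-1/325) = -1/650 ≈ -0.0015385)
w(O) = (-20 + O)*(-1/650 + O) (w(O) = (O - 1/650)*(O - 20) = (-1/650 + O)*(-20 + O) = (-20 + O)*(-1/650 + O))
19103 + w(200) = 19103 + (2/65 + 200**2 - 13001/650*200) = 19103 + (2/65 + 40000 - 52004/13) = 19103 + 2339982/65 = 3581677/65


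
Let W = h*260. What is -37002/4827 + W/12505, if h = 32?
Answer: -28169958/4024109 ≈ -7.0003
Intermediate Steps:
W = 8320 (W = 32*260 = 8320)
-37002/4827 + W/12505 = -37002/4827 + 8320/12505 = -37002*1/4827 + 8320*(1/12505) = -12334/1609 + 1664/2501 = -28169958/4024109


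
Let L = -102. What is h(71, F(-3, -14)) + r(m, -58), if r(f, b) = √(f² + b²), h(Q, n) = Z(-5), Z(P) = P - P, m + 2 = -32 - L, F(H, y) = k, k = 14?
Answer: 2*√1997 ≈ 89.376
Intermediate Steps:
F(H, y) = 14
m = 68 (m = -2 + (-32 - 1*(-102)) = -2 + (-32 + 102) = -2 + 70 = 68)
Z(P) = 0
h(Q, n) = 0
r(f, b) = √(b² + f²)
h(71, F(-3, -14)) + r(m, -58) = 0 + √((-58)² + 68²) = 0 + √(3364 + 4624) = 0 + √7988 = 0 + 2*√1997 = 2*√1997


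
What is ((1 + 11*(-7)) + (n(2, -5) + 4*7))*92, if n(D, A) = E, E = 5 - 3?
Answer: -4232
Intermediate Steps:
E = 2
n(D, A) = 2
((1 + 11*(-7)) + (n(2, -5) + 4*7))*92 = ((1 + 11*(-7)) + (2 + 4*7))*92 = ((1 - 77) + (2 + 28))*92 = (-76 + 30)*92 = -46*92 = -4232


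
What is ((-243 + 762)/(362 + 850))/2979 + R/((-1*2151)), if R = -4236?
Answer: 566496211/287640324 ≈ 1.9695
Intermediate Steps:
((-243 + 762)/(362 + 850))/2979 + R/((-1*2151)) = ((-243 + 762)/(362 + 850))/2979 - 4236/((-1*2151)) = (519/1212)*(1/2979) - 4236/(-2151) = (519*(1/1212))*(1/2979) - 4236*(-1/2151) = (173/404)*(1/2979) + 1412/717 = 173/1203516 + 1412/717 = 566496211/287640324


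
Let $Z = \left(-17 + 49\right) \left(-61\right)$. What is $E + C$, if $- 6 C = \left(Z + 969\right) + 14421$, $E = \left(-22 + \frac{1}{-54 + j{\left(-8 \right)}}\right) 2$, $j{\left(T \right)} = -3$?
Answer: $- \frac{130171}{57} \approx -2283.7$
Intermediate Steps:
$Z = -1952$ ($Z = 32 \left(-61\right) = -1952$)
$E = - \frac{2510}{57}$ ($E = \left(-22 + \frac{1}{-54 - 3}\right) 2 = \left(-22 + \frac{1}{-57}\right) 2 = \left(-22 - \frac{1}{57}\right) 2 = \left(- \frac{1255}{57}\right) 2 = - \frac{2510}{57} \approx -44.035$)
$C = - \frac{6719}{3}$ ($C = - \frac{\left(-1952 + 969\right) + 14421}{6} = - \frac{-983 + 14421}{6} = \left(- \frac{1}{6}\right) 13438 = - \frac{6719}{3} \approx -2239.7$)
$E + C = - \frac{2510}{57} - \frac{6719}{3} = - \frac{130171}{57}$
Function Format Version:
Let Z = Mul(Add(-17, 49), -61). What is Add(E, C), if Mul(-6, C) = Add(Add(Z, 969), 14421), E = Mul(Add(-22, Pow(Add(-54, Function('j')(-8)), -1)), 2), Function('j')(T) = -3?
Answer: Rational(-130171, 57) ≈ -2283.7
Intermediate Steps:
Z = -1952 (Z = Mul(32, -61) = -1952)
E = Rational(-2510, 57) (E = Mul(Add(-22, Pow(Add(-54, -3), -1)), 2) = Mul(Add(-22, Pow(-57, -1)), 2) = Mul(Add(-22, Rational(-1, 57)), 2) = Mul(Rational(-1255, 57), 2) = Rational(-2510, 57) ≈ -44.035)
C = Rational(-6719, 3) (C = Mul(Rational(-1, 6), Add(Add(-1952, 969), 14421)) = Mul(Rational(-1, 6), Add(-983, 14421)) = Mul(Rational(-1, 6), 13438) = Rational(-6719, 3) ≈ -2239.7)
Add(E, C) = Add(Rational(-2510, 57), Rational(-6719, 3)) = Rational(-130171, 57)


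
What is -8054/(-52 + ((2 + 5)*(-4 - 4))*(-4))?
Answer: -4027/86 ≈ -46.826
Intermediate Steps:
-8054/(-52 + ((2 + 5)*(-4 - 4))*(-4)) = -8054/(-52 + (7*(-8))*(-4)) = -8054/(-52 - 56*(-4)) = -8054/(-52 + 224) = -8054/172 = -8054*1/172 = -4027/86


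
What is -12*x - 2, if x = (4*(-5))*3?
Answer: 718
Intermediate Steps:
x = -60 (x = -20*3 = -60)
-12*x - 2 = -12*(-60) - 2 = 720 - 2 = 718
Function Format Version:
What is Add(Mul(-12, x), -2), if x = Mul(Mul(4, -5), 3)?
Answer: 718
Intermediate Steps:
x = -60 (x = Mul(-20, 3) = -60)
Add(Mul(-12, x), -2) = Add(Mul(-12, -60), -2) = Add(720, -2) = 718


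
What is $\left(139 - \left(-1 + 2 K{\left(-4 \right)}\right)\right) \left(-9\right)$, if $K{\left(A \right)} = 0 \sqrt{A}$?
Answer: $-1260$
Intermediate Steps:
$K{\left(A \right)} = 0$
$\left(139 - \left(-1 + 2 K{\left(-4 \right)}\right)\right) \left(-9\right) = \left(139 - -1\right) \left(-9\right) = \left(139 + \left(0 + \left(-2 + 3\right)\right)\right) \left(-9\right) = \left(139 + \left(0 + 1\right)\right) \left(-9\right) = \left(139 + 1\right) \left(-9\right) = 140 \left(-9\right) = -1260$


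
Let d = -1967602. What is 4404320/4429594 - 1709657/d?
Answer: 624578278073/335218385138 ≈ 1.8632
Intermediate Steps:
4404320/4429594 - 1709657/d = 4404320/4429594 - 1709657/(-1967602) = 4404320*(1/4429594) - 1709657*(-1/1967602) = 2202160/2214797 + 1709657/1967602 = 624578278073/335218385138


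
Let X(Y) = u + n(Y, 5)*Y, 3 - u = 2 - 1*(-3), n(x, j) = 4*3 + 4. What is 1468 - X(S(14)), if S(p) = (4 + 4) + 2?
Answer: 1310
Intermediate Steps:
n(x, j) = 16 (n(x, j) = 12 + 4 = 16)
u = -2 (u = 3 - (2 - 1*(-3)) = 3 - (2 + 3) = 3 - 1*5 = 3 - 5 = -2)
S(p) = 10 (S(p) = 8 + 2 = 10)
X(Y) = -2 + 16*Y
1468 - X(S(14)) = 1468 - (-2 + 16*10) = 1468 - (-2 + 160) = 1468 - 1*158 = 1468 - 158 = 1310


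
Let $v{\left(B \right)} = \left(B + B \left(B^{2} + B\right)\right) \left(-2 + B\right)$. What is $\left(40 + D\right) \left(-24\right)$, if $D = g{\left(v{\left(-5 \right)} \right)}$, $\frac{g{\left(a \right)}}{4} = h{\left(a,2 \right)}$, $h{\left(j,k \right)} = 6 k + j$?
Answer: $-72672$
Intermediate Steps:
$v{\left(B \right)} = \left(-2 + B\right) \left(B + B \left(B + B^{2}\right)\right)$ ($v{\left(B \right)} = \left(B + B \left(B + B^{2}\right)\right) \left(-2 + B\right) = \left(-2 + B\right) \left(B + B \left(B + B^{2}\right)\right)$)
$h{\left(j,k \right)} = j + 6 k$
$g{\left(a \right)} = 48 + 4 a$ ($g{\left(a \right)} = 4 \left(a + 6 \cdot 2\right) = 4 \left(a + 12\right) = 4 \left(12 + a\right) = 48 + 4 a$)
$D = 2988$ ($D = 48 + 4 \left(- 5 \left(-2 + \left(-5\right)^{3} - -5 - \left(-5\right)^{2}\right)\right) = 48 + 4 \left(- 5 \left(-2 - 125 + 5 - 25\right)\right) = 48 + 4 \left(\left(-5\right) \left(-147\right)\right) = 48 + 4 \cdot 735 = 48 + 2940 = 2988$)
$\left(40 + D\right) \left(-24\right) = \left(40 + 2988\right) \left(-24\right) = 3028 \left(-24\right) = -72672$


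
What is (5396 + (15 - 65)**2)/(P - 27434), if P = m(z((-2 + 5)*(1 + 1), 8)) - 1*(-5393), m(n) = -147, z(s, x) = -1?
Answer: -658/1849 ≈ -0.35587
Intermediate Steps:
P = 5246 (P = -147 - 1*(-5393) = -147 + 5393 = 5246)
(5396 + (15 - 65)**2)/(P - 27434) = (5396 + (15 - 65)**2)/(5246 - 27434) = (5396 + (-50)**2)/(-22188) = (5396 + 2500)*(-1/22188) = 7896*(-1/22188) = -658/1849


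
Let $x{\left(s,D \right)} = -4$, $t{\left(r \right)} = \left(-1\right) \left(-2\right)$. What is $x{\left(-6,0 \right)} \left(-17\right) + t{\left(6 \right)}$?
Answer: $70$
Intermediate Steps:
$t{\left(r \right)} = 2$
$x{\left(-6,0 \right)} \left(-17\right) + t{\left(6 \right)} = \left(-4\right) \left(-17\right) + 2 = 68 + 2 = 70$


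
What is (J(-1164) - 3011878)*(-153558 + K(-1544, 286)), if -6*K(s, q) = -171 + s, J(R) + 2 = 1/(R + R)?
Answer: 6448150831732753/13968 ≈ 4.6164e+11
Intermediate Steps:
J(R) = -2 + 1/(2*R) (J(R) = -2 + 1/(R + R) = -2 + 1/(2*R))
K(s, q) = 57/2 - s/6 (K(s, q) = -(-171 + s)/6 = 57/2 - s/6)
(J(-1164) - 3011878)*(-153558 + K(-1544, 286)) = ((-2 + (½)/(-1164)) - 3011878)*(-153558 + (57/2 - ⅙*(-1544))) = ((-2 + (½)*(-1/1164)) - 3011878)*(-153558 + (57/2 + 772/3)) = ((-2 - 1/2328) - 3011878)*(-153558 + 1715/6) = (-4657/2328 - 3011878)*(-919633/6) = -7011656641/2328*(-919633/6) = 6448150831732753/13968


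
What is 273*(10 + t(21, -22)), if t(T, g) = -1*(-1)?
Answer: 3003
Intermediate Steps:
t(T, g) = 1
273*(10 + t(21, -22)) = 273*(10 + 1) = 273*11 = 3003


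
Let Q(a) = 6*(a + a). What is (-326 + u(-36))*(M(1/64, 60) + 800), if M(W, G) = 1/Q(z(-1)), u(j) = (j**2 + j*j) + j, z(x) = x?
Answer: 10702885/6 ≈ 1.7838e+6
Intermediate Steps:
Q(a) = 12*a (Q(a) = 6*(2*a) = 12*a)
u(j) = j + 2*j**2 (u(j) = (j**2 + j**2) + j = 2*j**2 + j = j + 2*j**2)
M(W, G) = -1/12 (M(W, G) = 1/(12*(-1)) = 1/(-12) = -1/12)
(-326 + u(-36))*(M(1/64, 60) + 800) = (-326 - 36*(1 + 2*(-36)))*(-1/12 + 800) = (-326 - 36*(1 - 72))*(9599/12) = (-326 - 36*(-71))*(9599/12) = (-326 + 2556)*(9599/12) = 2230*(9599/12) = 10702885/6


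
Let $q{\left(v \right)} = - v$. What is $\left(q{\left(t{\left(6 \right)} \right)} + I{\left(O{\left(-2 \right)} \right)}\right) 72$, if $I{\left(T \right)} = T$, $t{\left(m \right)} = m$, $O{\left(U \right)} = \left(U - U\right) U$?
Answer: $-432$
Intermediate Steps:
$O{\left(U \right)} = 0$ ($O{\left(U \right)} = 0 U = 0$)
$\left(q{\left(t{\left(6 \right)} \right)} + I{\left(O{\left(-2 \right)} \right)}\right) 72 = \left(\left(-1\right) 6 + 0\right) 72 = \left(-6 + 0\right) 72 = \left(-6\right) 72 = -432$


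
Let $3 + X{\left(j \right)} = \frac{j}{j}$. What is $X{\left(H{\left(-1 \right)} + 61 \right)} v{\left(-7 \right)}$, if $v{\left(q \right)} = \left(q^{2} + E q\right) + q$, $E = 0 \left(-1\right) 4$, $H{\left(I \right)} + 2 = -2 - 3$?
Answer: $-84$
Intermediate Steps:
$H{\left(I \right)} = -7$ ($H{\left(I \right)} = -2 - 5 = -7$)
$E = 0$ ($E = 0 \cdot 4 = 0$)
$v{\left(q \right)} = q + q^{2}$ ($v{\left(q \right)} = \left(q^{2} + 0 q\right) + q = \left(q^{2} + 0\right) + q = q^{2} + q = q + q^{2}$)
$X{\left(j \right)} = -2$ ($X{\left(j \right)} = -3 + \frac{j}{j} = -3 + 1 = -2$)
$X{\left(H{\left(-1 \right)} + 61 \right)} v{\left(-7 \right)} = - 2 \left(- 7 \left(1 - 7\right)\right) = - 2 \left(\left(-7\right) \left(-6\right)\right) = \left(-2\right) 42 = -84$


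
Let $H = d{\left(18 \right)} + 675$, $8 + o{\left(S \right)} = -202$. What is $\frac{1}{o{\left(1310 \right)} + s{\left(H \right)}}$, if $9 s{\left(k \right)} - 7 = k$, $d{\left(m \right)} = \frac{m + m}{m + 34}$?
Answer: $- \frac{117}{15695} \approx -0.0074546$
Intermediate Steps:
$o{\left(S \right)} = -210$ ($o{\left(S \right)} = -8 - 202 = -210$)
$d{\left(m \right)} = \frac{2 m}{34 + m}$
$H = \frac{8784}{13}$ ($H = 2 \cdot 18 \frac{1}{34 + 18} + 675 = 2 \cdot 18 \cdot \frac{1}{52} + 675 = \frac{9}{13} + 675 = \frac{8784}{13} \approx 675.69$)
$s{\left(k \right)} = \frac{7}{9} + \frac{k}{9}$
$\frac{1}{o{\left(1310 \right)} + s{\left(H \right)}} = \frac{1}{-210 + \left(\frac{7}{9} + \frac{1}{9} \cdot \frac{8784}{13}\right)} = \frac{1}{-210 + \left(\frac{7}{9} + \frac{976}{13}\right)} = \frac{1}{-210 + \frac{8875}{117}} = \frac{1}{- \frac{15695}{117}} = - \frac{117}{15695}$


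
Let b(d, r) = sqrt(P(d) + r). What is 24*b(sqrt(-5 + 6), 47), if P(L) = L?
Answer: 96*sqrt(3) ≈ 166.28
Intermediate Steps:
b(d, r) = sqrt(d + r)
24*b(sqrt(-5 + 6), 47) = 24*sqrt(sqrt(-5 + 6) + 47) = 24*sqrt(sqrt(1) + 47) = 24*sqrt(1 + 47) = 24*sqrt(48) = 24*(4*sqrt(3)) = 96*sqrt(3)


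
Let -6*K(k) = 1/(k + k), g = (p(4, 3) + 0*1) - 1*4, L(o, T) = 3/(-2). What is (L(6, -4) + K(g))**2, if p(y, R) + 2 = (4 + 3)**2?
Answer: 600625/266256 ≈ 2.2558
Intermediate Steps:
L(o, T) = -3/2 (L(o, T) = 3*(-1/2) = -3/2)
p(y, R) = 47 (p(y, R) = -2 + (4 + 3)**2 = -2 + 7**2 = -2 + 49 = 47)
g = 43 (g = (47 + 0*1) - 1*4 = (47 + 0) - 4 = 47 - 4 = 43)
K(k) = -1/(12*k) (K(k) = -1/(6*(k + k)) = -1/(2*k)/6 = -1/(12*k))
(L(6, -4) + K(g))**2 = (-3/2 - 1/12/43)**2 = (-3/2 - 1/12*1/43)**2 = (-3/2 - 1/516)**2 = (-775/516)**2 = 600625/266256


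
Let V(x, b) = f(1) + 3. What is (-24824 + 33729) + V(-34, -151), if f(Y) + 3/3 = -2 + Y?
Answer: 8906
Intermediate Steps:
f(Y) = -3 + Y (f(Y) = -1 + (-2 + Y) = -3 + Y)
V(x, b) = 1 (V(x, b) = (-3 + 1) + 3 = -2 + 3 = 1)
(-24824 + 33729) + V(-34, -151) = (-24824 + 33729) + 1 = 8905 + 1 = 8906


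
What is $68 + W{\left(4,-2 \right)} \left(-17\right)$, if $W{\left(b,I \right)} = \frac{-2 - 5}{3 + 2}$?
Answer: $\frac{459}{5} \approx 91.8$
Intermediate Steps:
$W{\left(b,I \right)} = - \frac{7}{5}$
$68 + W{\left(4,-2 \right)} \left(-17\right) = 68 - - \frac{119}{5} = 68 + \frac{119}{5} = \frac{459}{5}$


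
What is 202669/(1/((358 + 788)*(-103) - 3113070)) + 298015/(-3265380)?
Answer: -427663832248086755/653076 ≈ -6.5485e+11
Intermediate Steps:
202669/(1/((358 + 788)*(-103) - 3113070)) + 298015/(-3265380) = 202669/(1/(1146*(-103) - 3113070)) + 298015*(-1/3265380) = 202669/(1/(-118038 - 3113070)) - 59603/653076 = 202669/(1/(-3231108)) - 59603/653076 = 202669/(-1/3231108) - 59603/653076 = 202669*(-3231108) - 59603/653076 = -654845427252 - 59603/653076 = -427663832248086755/653076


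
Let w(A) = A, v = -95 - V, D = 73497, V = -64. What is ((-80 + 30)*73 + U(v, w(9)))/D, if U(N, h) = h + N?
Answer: -1224/24499 ≈ -0.049961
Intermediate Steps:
v = -31 (v = -95 - 1*(-64) = -95 + 64 = -31)
U(N, h) = N + h
((-80 + 30)*73 + U(v, w(9)))/D = ((-80 + 30)*73 + (-31 + 9))/73497 = (-50*73 - 22)*(1/73497) = (-3650 - 22)*(1/73497) = -3672*1/73497 = -1224/24499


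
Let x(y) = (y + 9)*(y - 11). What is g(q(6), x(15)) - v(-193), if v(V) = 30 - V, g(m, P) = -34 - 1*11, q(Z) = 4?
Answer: -268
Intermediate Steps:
x(y) = (-11 + y)*(9 + y) (x(y) = (9 + y)*(-11 + y) = (-11 + y)*(9 + y))
g(m, P) = -45 (g(m, P) = -34 - 11 = -45)
g(q(6), x(15)) - v(-193) = -45 - (30 - 1*(-193)) = -45 - (30 + 193) = -45 - 1*223 = -45 - 223 = -268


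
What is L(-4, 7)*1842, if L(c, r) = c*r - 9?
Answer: -68154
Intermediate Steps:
L(c, r) = -9 + c*r
L(-4, 7)*1842 = (-9 - 4*7)*1842 = (-9 - 28)*1842 = -37*1842 = -68154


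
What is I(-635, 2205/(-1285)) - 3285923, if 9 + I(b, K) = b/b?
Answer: -3285931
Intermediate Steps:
I(b, K) = -8 (I(b, K) = -9 + b/b = -9 + 1 = -8)
I(-635, 2205/(-1285)) - 3285923 = -8 - 3285923 = -3285931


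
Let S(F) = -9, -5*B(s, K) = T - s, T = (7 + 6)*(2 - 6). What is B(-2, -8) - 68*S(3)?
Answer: 622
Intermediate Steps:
T = -52 (T = 13*(-4) = -52)
B(s, K) = 52/5 + s/5 (B(s, K) = -(-52 - s)/5 = 52/5 + s/5)
B(-2, -8) - 68*S(3) = (52/5 + (⅕)*(-2)) - 68*(-9) = (52/5 - ⅖) + 612 = 10 + 612 = 622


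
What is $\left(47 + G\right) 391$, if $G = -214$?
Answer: $-65297$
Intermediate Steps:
$\left(47 + G\right) 391 = \left(47 - 214\right) 391 = \left(-167\right) 391 = -65297$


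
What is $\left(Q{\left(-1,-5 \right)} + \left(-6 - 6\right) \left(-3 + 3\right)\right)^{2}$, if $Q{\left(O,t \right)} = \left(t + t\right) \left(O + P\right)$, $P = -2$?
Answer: $900$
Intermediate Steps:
$Q{\left(O,t \right)} = 2 t \left(-2 + O\right)$ ($Q{\left(O,t \right)} = \left(t + t\right) \left(O - 2\right) = 2 t \left(-2 + O\right)$)
$\left(Q{\left(-1,-5 \right)} + \left(-6 - 6\right) \left(-3 + 3\right)\right)^{2} = \left(2 \left(-5\right) \left(-2 - 1\right) + \left(-6 - 6\right) \left(-3 + 3\right)\right)^{2} = \left(2 \left(-5\right) \left(-3\right) - 0\right)^{2} = \left(30 + 0\right)^{2} = 30^{2} = 900$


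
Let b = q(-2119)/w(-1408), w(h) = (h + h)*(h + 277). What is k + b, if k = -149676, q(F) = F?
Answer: -36669422755/244992 ≈ -1.4968e+5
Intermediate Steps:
w(h) = 2*h*(277 + h) (w(h) = (2*h)*(277 + h) = 2*h*(277 + h))
b = -163/244992 (b = -2119*(-1/(2816*(277 - 1408))) = -2119/(2*(-1408)*(-1131)) = -2119/3184896 = -2119*1/3184896 = -163/244992 ≈ -0.00066533)
k + b = -149676 - 163/244992 = -36669422755/244992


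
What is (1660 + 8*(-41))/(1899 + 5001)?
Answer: 111/575 ≈ 0.19304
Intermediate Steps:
(1660 + 8*(-41))/(1899 + 5001) = (1660 - 328)/6900 = 1332*(1/6900) = 111/575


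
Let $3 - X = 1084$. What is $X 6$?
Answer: $-6486$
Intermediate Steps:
$X = -1081$ ($X = 3 - 1084 = -1081$)
$X 6 = \left(-1081\right) 6 = -6486$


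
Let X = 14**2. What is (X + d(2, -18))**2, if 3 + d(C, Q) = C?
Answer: 38025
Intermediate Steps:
d(C, Q) = -3 + C
X = 196
(X + d(2, -18))**2 = (196 + (-3 + 2))**2 = (196 - 1)**2 = 195**2 = 38025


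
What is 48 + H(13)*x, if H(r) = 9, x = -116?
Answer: -996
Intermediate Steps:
48 + H(13)*x = 48 + 9*(-116) = 48 - 1044 = -996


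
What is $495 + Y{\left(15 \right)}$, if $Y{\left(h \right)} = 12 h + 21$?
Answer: $696$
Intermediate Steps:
$Y{\left(h \right)} = 21 + 12 h$
$495 + Y{\left(15 \right)} = 495 + \left(21 + 12 \cdot 15\right) = 495 + \left(21 + 180\right) = 495 + 201 = 696$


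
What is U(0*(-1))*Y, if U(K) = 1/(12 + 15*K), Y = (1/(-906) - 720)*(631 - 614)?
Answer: -11089457/10872 ≈ -1020.0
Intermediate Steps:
Y = -11089457/906 (Y = (-1/906 - 720)*17 = -652321/906*17 = -11089457/906 ≈ -12240.)
U(0*(-1))*Y = (1/(3*(4 + 5*(0*(-1)))))*(-11089457/906) = (1/(3*(4 + 5*0)))*(-11089457/906) = (1/(3*(4 + 0)))*(-11089457/906) = ((⅓)/4)*(-11089457/906) = ((⅓)*(¼))*(-11089457/906) = (1/12)*(-11089457/906) = -11089457/10872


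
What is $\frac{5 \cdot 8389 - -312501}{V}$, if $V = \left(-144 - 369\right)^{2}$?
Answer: $\frac{354446}{263169} \approx 1.3468$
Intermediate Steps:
$V = 263169$ ($V = \left(-513\right)^{2} = 263169$)
$\frac{5 \cdot 8389 - -312501}{V} = \frac{5 \cdot 8389 - -312501}{263169} = \left(41945 + 312501\right) \frac{1}{263169} = 354446 \cdot \frac{1}{263169} = \frac{354446}{263169}$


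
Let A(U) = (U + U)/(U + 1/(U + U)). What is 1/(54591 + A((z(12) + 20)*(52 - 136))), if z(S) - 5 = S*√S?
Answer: 4409039454316962581/240702690928317411596907 - 3763200*√3/80234230309439137198969 ≈ 1.8317e-5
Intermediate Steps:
z(S) = 5 + S^(3/2) (z(S) = 5 + S*√S = 5 + S^(3/2))
A(U) = 2*U/(U + 1/(2*U)) (A(U) = (2*U)/(U + 1/(2*U)) = 2*U/(U + 1/(2*U)))
1/(54591 + A((z(12) + 20)*(52 - 136))) = 1/(54591 + 4*(((5 + 12^(3/2)) + 20)*(52 - 136))²/(1 + 2*(((5 + 12^(3/2)) + 20)*(52 - 136))²)) = 1/(54591 + 4*(((5 + 24*√3) + 20)*(-84))²/(1 + 2*(((5 + 24*√3) + 20)*(-84))²)) = 1/(54591 + 4*((25 + 24*√3)*(-84))²/(1 + 2*((25 + 24*√3)*(-84))²)) = 1/(54591 + 4*(-2100 - 2016*√3)²/(1 + 2*(-2100 - 2016*√3)²))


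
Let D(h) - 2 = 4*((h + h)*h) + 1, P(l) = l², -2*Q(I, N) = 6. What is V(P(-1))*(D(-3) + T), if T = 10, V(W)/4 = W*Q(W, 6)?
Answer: -1020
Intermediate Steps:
Q(I, N) = -3 (Q(I, N) = -½*6 = -3)
V(W) = -12*W (V(W) = 4*(W*(-3)) = 4*(-3*W) = -12*W)
D(h) = 3 + 8*h² (D(h) = 2 + (4*((h + h)*h) + 1) = 2 + (4*((2*h)*h) + 1) = 2 + (4*(2*h²) + 1) = 2 + (8*h² + 1) = 2 + (1 + 8*h²) = 3 + 8*h²)
V(P(-1))*(D(-3) + T) = (-12*(-1)²)*((3 + 8*(-3)²) + 10) = (-12*1)*((3 + 8*9) + 10) = -12*((3 + 72) + 10) = -12*(75 + 10) = -12*85 = -1020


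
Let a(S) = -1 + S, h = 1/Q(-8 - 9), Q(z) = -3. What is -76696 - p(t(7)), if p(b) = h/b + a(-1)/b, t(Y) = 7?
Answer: -230087/3 ≈ -76696.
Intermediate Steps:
h = -⅓ (h = 1/(-3) = -⅓ ≈ -0.33333)
p(b) = -7/(3*b) (p(b) = -1/(3*b) + (-1 - 1)/b = -1/(3*b) - 2/b = -7/(3*b))
-76696 - p(t(7)) = -76696 - (-7)/(3*7) = -76696 - 1*(-⅓) = -76696 + ⅓ = -230087/3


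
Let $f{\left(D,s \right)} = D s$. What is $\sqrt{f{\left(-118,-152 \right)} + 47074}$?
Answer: $\sqrt{65010} \approx 254.97$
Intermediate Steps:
$\sqrt{f{\left(-118,-152 \right)} + 47074} = \sqrt{\left(-118\right) \left(-152\right) + 47074} = \sqrt{17936 + 47074} = \sqrt{65010}$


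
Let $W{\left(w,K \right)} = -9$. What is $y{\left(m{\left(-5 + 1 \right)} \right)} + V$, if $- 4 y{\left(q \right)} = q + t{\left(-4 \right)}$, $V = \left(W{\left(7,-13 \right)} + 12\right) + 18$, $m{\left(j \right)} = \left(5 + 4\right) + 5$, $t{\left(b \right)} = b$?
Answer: $\frac{37}{2} \approx 18.5$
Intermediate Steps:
$m{\left(j \right)} = 14$ ($m{\left(j \right)} = 9 + 5 = 14$)
$V = 21$ ($V = \left(-9 + 12\right) + 18 = 3 + 18 = 21$)
$y{\left(q \right)} = 1 - \frac{q}{4}$ ($y{\left(q \right)} = - \frac{q - 4}{4} = - \frac{-4 + q}{4} = 1 - \frac{q}{4}$)
$y{\left(m{\left(-5 + 1 \right)} \right)} + V = \left(1 - \frac{7}{2}\right) + 21 = - \frac{5}{2} + 21 = \frac{37}{2}$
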